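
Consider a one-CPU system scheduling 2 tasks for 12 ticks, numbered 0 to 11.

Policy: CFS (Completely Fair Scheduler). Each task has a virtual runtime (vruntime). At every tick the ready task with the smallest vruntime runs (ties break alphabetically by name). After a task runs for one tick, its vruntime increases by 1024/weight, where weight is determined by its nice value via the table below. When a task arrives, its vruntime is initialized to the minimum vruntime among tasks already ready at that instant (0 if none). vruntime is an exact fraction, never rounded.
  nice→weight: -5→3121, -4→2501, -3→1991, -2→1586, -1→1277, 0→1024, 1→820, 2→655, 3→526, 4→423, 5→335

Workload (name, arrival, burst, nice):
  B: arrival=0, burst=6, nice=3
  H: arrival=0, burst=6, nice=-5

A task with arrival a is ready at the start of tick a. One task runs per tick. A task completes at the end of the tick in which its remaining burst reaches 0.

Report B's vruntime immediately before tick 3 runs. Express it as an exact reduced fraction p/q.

t=0: vr[B=0 H=0] → run B
t=1: vr[B=512/263 H=0] → run H
t=2: vr[B=512/263 H=1024/3121] → run H
t=3: vr[B=512/263 H=2048/3121] → run H
t=4: vr[B=512/263 H=3072/3121] → run H
t=5: vr[B=512/263 H=4096/3121] → run H
t=6: vr[B=512/263 H=5120/3121] → run H
t=7: vr[B=512/263] → run B
t=8: vr[B=1024/263] → run B
t=9: vr[B=1536/263] → run B
t=10: vr[B=2048/263] → run B
t=11: vr[B=2560/263] → run B

vruntime(B, start of tick 3) = 512/263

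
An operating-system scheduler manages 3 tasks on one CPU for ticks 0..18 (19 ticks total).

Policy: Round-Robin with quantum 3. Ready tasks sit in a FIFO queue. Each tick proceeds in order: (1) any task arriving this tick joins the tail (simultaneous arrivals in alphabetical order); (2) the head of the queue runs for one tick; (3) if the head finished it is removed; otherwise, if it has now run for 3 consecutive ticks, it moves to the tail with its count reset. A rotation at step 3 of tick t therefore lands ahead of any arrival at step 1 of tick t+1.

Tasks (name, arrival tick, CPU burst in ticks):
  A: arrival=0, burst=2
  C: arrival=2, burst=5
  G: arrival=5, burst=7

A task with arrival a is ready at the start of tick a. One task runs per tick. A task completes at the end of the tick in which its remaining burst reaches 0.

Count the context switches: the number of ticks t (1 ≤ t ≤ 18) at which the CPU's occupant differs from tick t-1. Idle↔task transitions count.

context switches = 3

t=0: queue=[A] q_used=0 → run A
t=1: queue=[A] q_used=1 → run A
t=2: queue=[C] q_used=0 → run C
t=3: queue=[C] q_used=1 → run C
t=4: queue=[C] q_used=2 → run C
t=5: queue=[C,G] q_used=0 → run C
t=6: queue=[C,G] q_used=1 → run C
t=7: queue=[G] q_used=0 → run G
t=8: queue=[G] q_used=1 → run G
t=9: queue=[G] q_used=2 → run G
t=10: queue=[G] q_used=0 → run G
t=11: queue=[G] q_used=1 → run G
t=12: queue=[G] q_used=2 → run G
t=13: queue=[G] q_used=0 → run G
t=14: (idle)
t=15: (idle)
t=16: (idle)
t=17: (idle)
t=18: (idle)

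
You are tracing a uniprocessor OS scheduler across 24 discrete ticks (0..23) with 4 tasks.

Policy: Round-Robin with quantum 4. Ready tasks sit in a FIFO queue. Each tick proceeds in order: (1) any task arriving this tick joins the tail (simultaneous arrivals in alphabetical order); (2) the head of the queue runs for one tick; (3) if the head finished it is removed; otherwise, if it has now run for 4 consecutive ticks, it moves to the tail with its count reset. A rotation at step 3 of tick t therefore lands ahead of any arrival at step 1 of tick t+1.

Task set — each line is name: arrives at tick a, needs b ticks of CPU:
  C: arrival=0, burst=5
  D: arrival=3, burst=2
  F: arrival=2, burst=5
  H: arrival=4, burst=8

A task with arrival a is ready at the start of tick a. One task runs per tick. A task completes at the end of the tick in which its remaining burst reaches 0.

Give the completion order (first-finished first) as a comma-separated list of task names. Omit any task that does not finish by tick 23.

t=0: queue=[C] q_used=0 → run C
t=1: queue=[C] q_used=1 → run C
t=2: queue=[C,F] q_used=2 → run C
t=3: queue=[C,F,D] q_used=3 → run C
t=4: queue=[F,D,C,H] q_used=0 → run F
t=5: queue=[F,D,C,H] q_used=1 → run F
t=6: queue=[F,D,C,H] q_used=2 → run F
t=7: queue=[F,D,C,H] q_used=3 → run F
t=8: queue=[D,C,H,F] q_used=0 → run D
t=9: queue=[D,C,H,F] q_used=1 → run D
t=10: queue=[C,H,F] q_used=0 → run C
t=11: queue=[H,F] q_used=0 → run H
t=12: queue=[H,F] q_used=1 → run H
t=13: queue=[H,F] q_used=2 → run H
t=14: queue=[H,F] q_used=3 → run H
t=15: queue=[F,H] q_used=0 → run F
t=16: queue=[H] q_used=0 → run H
t=17: queue=[H] q_used=1 → run H
t=18: queue=[H] q_used=2 → run H
t=19: queue=[H] q_used=3 → run H
t=20: (idle)
t=21: (idle)
t=22: (idle)
t=23: (idle)

completion order = D, C, F, H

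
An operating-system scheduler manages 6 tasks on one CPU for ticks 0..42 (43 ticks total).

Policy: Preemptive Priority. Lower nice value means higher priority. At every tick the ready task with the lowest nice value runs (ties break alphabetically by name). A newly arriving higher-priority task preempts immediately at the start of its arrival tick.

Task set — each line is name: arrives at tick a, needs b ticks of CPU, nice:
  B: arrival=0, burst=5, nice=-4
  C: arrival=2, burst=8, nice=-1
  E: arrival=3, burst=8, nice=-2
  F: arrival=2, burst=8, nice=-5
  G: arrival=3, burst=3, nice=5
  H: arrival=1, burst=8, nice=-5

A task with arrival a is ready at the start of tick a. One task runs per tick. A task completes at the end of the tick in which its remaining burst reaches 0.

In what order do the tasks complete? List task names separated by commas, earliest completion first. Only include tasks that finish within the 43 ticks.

completion order = F, H, B, E, C, G

t=0: ready={B} → run B
t=1: ready={B,H} → run H
t=2: ready={B,C,F,H} → run F
t=3: ready={B,C,E,F,G,H} → run F
t=4: ready={B,C,E,F,G,H} → run F
t=5: ready={B,C,E,F,G,H} → run F
t=6: ready={B,C,E,F,G,H} → run F
t=7: ready={B,C,E,F,G,H} → run F
t=8: ready={B,C,E,F,G,H} → run F
t=9: ready={B,C,E,F,G,H} → run F
t=10: ready={B,C,E,G,H} → run H
t=11: ready={B,C,E,G,H} → run H
t=12: ready={B,C,E,G,H} → run H
t=13: ready={B,C,E,G,H} → run H
t=14: ready={B,C,E,G,H} → run H
t=15: ready={B,C,E,G,H} → run H
t=16: ready={B,C,E,G,H} → run H
t=17: ready={B,C,E,G} → run B
t=18: ready={B,C,E,G} → run B
t=19: ready={B,C,E,G} → run B
t=20: ready={B,C,E,G} → run B
t=21: ready={C,E,G} → run E
t=22: ready={C,E,G} → run E
t=23: ready={C,E,G} → run E
t=24: ready={C,E,G} → run E
t=25: ready={C,E,G} → run E
t=26: ready={C,E,G} → run E
t=27: ready={C,E,G} → run E
t=28: ready={C,E,G} → run E
t=29: ready={C,G} → run C
t=30: ready={C,G} → run C
t=31: ready={C,G} → run C
t=32: ready={C,G} → run C
t=33: ready={C,G} → run C
t=34: ready={C,G} → run C
t=35: ready={C,G} → run C
t=36: ready={C,G} → run C
t=37: ready={G} → run G
t=38: ready={G} → run G
t=39: ready={G} → run G
t=40: (idle)
t=41: (idle)
t=42: (idle)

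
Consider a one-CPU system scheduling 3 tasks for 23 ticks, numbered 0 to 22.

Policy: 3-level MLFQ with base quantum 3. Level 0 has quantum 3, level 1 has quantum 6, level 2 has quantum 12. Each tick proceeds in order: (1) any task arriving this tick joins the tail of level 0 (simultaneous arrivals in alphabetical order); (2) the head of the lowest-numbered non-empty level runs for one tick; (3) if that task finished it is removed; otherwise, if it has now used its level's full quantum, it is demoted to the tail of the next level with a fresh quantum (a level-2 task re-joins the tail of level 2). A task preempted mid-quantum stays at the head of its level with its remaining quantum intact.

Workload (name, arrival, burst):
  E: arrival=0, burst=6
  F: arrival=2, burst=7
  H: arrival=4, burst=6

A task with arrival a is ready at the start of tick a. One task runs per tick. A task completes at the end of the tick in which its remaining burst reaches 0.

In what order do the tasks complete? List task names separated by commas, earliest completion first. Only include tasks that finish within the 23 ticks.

completion order = E, F, H

t=0: L0/L1/L2 = E/-/- → run E
t=1: L0/L1/L2 = E/-/- → run E
t=2: L0/L1/L2 = EF/-/- → run E
t=3: L0/L1/L2 = F/E/- → run F
t=4: L0/L1/L2 = FH/E/- → run F
t=5: L0/L1/L2 = FH/E/- → run F
t=6: L0/L1/L2 = H/EF/- → run H
t=7: L0/L1/L2 = H/EF/- → run H
t=8: L0/L1/L2 = H/EF/- → run H
t=9: L0/L1/L2 = -/EFH/- → run E
t=10: L0/L1/L2 = -/EFH/- → run E
t=11: L0/L1/L2 = -/EFH/- → run E
t=12: L0/L1/L2 = -/FH/- → run F
t=13: L0/L1/L2 = -/FH/- → run F
t=14: L0/L1/L2 = -/FH/- → run F
t=15: L0/L1/L2 = -/FH/- → run F
t=16: L0/L1/L2 = -/H/- → run H
t=17: L0/L1/L2 = -/H/- → run H
t=18: L0/L1/L2 = -/H/- → run H
t=19: (idle)
t=20: (idle)
t=21: (idle)
t=22: (idle)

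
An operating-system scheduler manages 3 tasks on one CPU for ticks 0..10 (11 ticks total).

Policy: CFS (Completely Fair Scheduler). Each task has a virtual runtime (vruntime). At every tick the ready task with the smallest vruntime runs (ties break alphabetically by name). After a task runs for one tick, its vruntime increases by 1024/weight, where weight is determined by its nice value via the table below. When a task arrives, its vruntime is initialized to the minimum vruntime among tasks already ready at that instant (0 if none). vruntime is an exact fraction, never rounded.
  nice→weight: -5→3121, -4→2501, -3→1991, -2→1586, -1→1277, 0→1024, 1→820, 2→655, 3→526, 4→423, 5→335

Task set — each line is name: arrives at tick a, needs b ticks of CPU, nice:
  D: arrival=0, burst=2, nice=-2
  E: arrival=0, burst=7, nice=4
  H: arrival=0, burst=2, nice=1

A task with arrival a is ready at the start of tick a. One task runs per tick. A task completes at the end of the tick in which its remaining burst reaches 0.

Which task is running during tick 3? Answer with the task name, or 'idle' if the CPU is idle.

t=0: vr[D=0 E=0 H=0] → run D
t=1: vr[D=512/793 E=0 H=0] → run E
t=2: vr[D=512/793 E=1024/423 H=0] → run H
t=3: vr[D=512/793 E=1024/423 H=256/205] → run D
t=4: vr[E=1024/423 H=256/205] → run H
t=5: vr[E=1024/423] → run E
t=6: vr[E=2048/423] → run E
t=7: vr[E=1024/141] → run E
t=8: vr[E=4096/423] → run E
t=9: vr[E=5120/423] → run E
t=10: vr[E=2048/141] → run E

running at tick 3 = D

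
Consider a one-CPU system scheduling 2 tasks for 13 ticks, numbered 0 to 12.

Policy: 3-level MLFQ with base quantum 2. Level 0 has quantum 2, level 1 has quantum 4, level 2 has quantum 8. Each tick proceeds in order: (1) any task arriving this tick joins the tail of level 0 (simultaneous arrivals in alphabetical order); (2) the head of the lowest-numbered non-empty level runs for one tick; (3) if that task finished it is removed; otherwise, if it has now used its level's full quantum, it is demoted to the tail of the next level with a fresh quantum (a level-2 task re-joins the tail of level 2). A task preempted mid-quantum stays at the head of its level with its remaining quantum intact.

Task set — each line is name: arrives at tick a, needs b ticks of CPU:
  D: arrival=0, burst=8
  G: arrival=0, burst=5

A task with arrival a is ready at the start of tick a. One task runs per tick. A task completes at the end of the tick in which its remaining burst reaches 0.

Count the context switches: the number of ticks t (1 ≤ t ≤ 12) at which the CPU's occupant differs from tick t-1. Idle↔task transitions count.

context switches = 4

t=0: L0/L1/L2 = DG/-/- → run D
t=1: L0/L1/L2 = DG/-/- → run D
t=2: L0/L1/L2 = G/D/- → run G
t=3: L0/L1/L2 = G/D/- → run G
t=4: L0/L1/L2 = -/DG/- → run D
t=5: L0/L1/L2 = -/DG/- → run D
t=6: L0/L1/L2 = -/DG/- → run D
t=7: L0/L1/L2 = -/DG/- → run D
t=8: L0/L1/L2 = -/G/D → run G
t=9: L0/L1/L2 = -/G/D → run G
t=10: L0/L1/L2 = -/G/D → run G
t=11: L0/L1/L2 = -/-/D → run D
t=12: L0/L1/L2 = -/-/D → run D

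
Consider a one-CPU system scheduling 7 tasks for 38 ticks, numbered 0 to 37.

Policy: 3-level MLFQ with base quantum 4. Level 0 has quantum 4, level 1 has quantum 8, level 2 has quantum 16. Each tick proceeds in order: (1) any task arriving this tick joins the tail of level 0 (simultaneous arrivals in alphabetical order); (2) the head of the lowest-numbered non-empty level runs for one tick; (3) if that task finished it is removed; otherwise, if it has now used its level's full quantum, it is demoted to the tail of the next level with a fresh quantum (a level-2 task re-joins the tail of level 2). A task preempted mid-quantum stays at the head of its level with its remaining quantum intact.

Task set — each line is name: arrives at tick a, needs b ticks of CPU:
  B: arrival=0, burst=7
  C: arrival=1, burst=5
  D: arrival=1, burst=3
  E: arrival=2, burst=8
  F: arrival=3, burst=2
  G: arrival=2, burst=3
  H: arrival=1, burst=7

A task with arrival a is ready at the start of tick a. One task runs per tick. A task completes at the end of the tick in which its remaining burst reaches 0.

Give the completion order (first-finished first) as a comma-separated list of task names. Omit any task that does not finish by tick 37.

t=0: L0/L1/L2 = B/-/- → run B
t=1: L0/L1/L2 = BCDH/-/- → run B
t=2: L0/L1/L2 = BCDHEG/-/- → run B
t=3: L0/L1/L2 = BCDHEGF/-/- → run B
t=4: L0/L1/L2 = CDHEGF/B/- → run C
t=5: L0/L1/L2 = CDHEGF/B/- → run C
t=6: L0/L1/L2 = CDHEGF/B/- → run C
t=7: L0/L1/L2 = CDHEGF/B/- → run C
t=8: L0/L1/L2 = DHEGF/BC/- → run D
t=9: L0/L1/L2 = DHEGF/BC/- → run D
t=10: L0/L1/L2 = DHEGF/BC/- → run D
t=11: L0/L1/L2 = HEGF/BC/- → run H
t=12: L0/L1/L2 = HEGF/BC/- → run H
t=13: L0/L1/L2 = HEGF/BC/- → run H
t=14: L0/L1/L2 = HEGF/BC/- → run H
t=15: L0/L1/L2 = EGF/BCH/- → run E
t=16: L0/L1/L2 = EGF/BCH/- → run E
t=17: L0/L1/L2 = EGF/BCH/- → run E
t=18: L0/L1/L2 = EGF/BCH/- → run E
t=19: L0/L1/L2 = GF/BCHE/- → run G
t=20: L0/L1/L2 = GF/BCHE/- → run G
t=21: L0/L1/L2 = GF/BCHE/- → run G
t=22: L0/L1/L2 = F/BCHE/- → run F
t=23: L0/L1/L2 = F/BCHE/- → run F
t=24: L0/L1/L2 = -/BCHE/- → run B
t=25: L0/L1/L2 = -/BCHE/- → run B
t=26: L0/L1/L2 = -/BCHE/- → run B
t=27: L0/L1/L2 = -/CHE/- → run C
t=28: L0/L1/L2 = -/HE/- → run H
t=29: L0/L1/L2 = -/HE/- → run H
t=30: L0/L1/L2 = -/HE/- → run H
t=31: L0/L1/L2 = -/E/- → run E
t=32: L0/L1/L2 = -/E/- → run E
t=33: L0/L1/L2 = -/E/- → run E
t=34: L0/L1/L2 = -/E/- → run E
t=35: (idle)
t=36: (idle)
t=37: (idle)

completion order = D, G, F, B, C, H, E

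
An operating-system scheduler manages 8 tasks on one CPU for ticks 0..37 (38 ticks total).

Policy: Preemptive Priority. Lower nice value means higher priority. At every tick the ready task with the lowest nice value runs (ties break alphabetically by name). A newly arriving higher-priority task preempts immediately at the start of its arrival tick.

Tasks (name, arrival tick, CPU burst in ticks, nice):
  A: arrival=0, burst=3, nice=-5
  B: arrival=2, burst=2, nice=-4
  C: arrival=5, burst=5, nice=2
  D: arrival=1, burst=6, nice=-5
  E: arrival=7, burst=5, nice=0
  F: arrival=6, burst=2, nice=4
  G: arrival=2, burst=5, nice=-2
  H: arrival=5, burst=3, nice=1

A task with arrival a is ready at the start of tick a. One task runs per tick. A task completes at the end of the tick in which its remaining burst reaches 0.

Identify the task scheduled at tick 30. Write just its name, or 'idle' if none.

running at tick 30 = F

t=0: ready={A} → run A
t=1: ready={A,D} → run A
t=2: ready={A,B,D,G} → run A
t=3: ready={B,D,G} → run D
t=4: ready={B,D,G} → run D
t=5: ready={B,C,D,G,H} → run D
t=6: ready={B,C,D,F,G,H} → run D
t=7: ready={B,C,D,E,F,G,H} → run D
t=8: ready={B,C,D,E,F,G,H} → run D
t=9: ready={B,C,E,F,G,H} → run B
t=10: ready={B,C,E,F,G,H} → run B
t=11: ready={C,E,F,G,H} → run G
t=12: ready={C,E,F,G,H} → run G
t=13: ready={C,E,F,G,H} → run G
t=14: ready={C,E,F,G,H} → run G
t=15: ready={C,E,F,G,H} → run G
t=16: ready={C,E,F,H} → run E
t=17: ready={C,E,F,H} → run E
t=18: ready={C,E,F,H} → run E
t=19: ready={C,E,F,H} → run E
t=20: ready={C,E,F,H} → run E
t=21: ready={C,F,H} → run H
t=22: ready={C,F,H} → run H
t=23: ready={C,F,H} → run H
t=24: ready={C,F} → run C
t=25: ready={C,F} → run C
t=26: ready={C,F} → run C
t=27: ready={C,F} → run C
t=28: ready={C,F} → run C
t=29: ready={F} → run F
t=30: ready={F} → run F
t=31: (idle)
t=32: (idle)
t=33: (idle)
t=34: (idle)
t=35: (idle)
t=36: (idle)
t=37: (idle)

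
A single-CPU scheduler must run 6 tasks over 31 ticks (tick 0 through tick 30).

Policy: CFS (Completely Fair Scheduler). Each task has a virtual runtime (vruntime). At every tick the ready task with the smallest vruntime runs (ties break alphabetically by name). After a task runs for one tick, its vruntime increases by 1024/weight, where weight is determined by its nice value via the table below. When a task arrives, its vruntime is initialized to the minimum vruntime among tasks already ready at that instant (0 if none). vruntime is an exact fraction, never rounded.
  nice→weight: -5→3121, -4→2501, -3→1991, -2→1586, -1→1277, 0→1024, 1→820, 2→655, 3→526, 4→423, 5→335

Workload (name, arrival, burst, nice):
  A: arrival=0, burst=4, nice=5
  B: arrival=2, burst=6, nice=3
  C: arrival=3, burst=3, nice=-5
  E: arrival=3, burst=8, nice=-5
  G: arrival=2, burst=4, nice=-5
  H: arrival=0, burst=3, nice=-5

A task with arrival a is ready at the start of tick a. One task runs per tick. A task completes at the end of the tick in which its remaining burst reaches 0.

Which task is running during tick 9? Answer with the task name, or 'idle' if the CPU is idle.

t=0: vr[A=0 H=0] → run A
t=1: vr[A=1024/335 H=0] → run H
t=2: vr[A=1024/335 B=1024/3121 G=1024/3121 H=1024/3121] → run B
t=3: vr[A=1024/335 B=1867264/820823 C=1024/3121 E=1024/3121 G=1024/3121 H=1024/3121] → run C
t=4: vr[A=1024/335 B=1867264/820823 C=2048/3121 E=1024/3121 G=1024/3121 H=1024/3121] → run E
t=5: vr[A=1024/335 B=1867264/820823 C=2048/3121 E=2048/3121 G=1024/3121 H=1024/3121] → run G
t=6: vr[A=1024/335 B=1867264/820823 C=2048/3121 E=2048/3121 G=2048/3121 H=1024/3121] → run H
t=7: vr[A=1024/335 B=1867264/820823 C=2048/3121 E=2048/3121 G=2048/3121 H=2048/3121] → run C
t=8: vr[A=1024/335 B=1867264/820823 C=3072/3121 E=2048/3121 G=2048/3121 H=2048/3121] → run E
t=9: vr[A=1024/335 B=1867264/820823 C=3072/3121 E=3072/3121 G=2048/3121 H=2048/3121] → run G
t=10: vr[A=1024/335 B=1867264/820823 C=3072/3121 E=3072/3121 G=3072/3121 H=2048/3121] → run H
t=11: vr[A=1024/335 B=1867264/820823 C=3072/3121 E=3072/3121 G=3072/3121] → run C
t=12: vr[A=1024/335 B=1867264/820823 E=3072/3121 G=3072/3121] → run E
t=13: vr[A=1024/335 B=1867264/820823 E=4096/3121 G=3072/3121] → run G
t=14: vr[A=1024/335 B=1867264/820823 E=4096/3121 G=4096/3121] → run E
t=15: vr[A=1024/335 B=1867264/820823 E=5120/3121 G=4096/3121] → run G
t=16: vr[A=1024/335 B=1867264/820823 E=5120/3121] → run E
t=17: vr[A=1024/335 B=1867264/820823 E=6144/3121] → run E
t=18: vr[A=1024/335 B=1867264/820823 E=7168/3121] → run B
t=19: vr[A=1024/335 B=3465216/820823 E=7168/3121] → run E
t=20: vr[A=1024/335 B=3465216/820823 E=8192/3121] → run E
t=21: vr[A=1024/335 B=3465216/820823] → run A
t=22: vr[A=2048/335 B=3465216/820823] → run B
t=23: vr[A=2048/335 B=5063168/820823] → run A
t=24: vr[A=3072/335 B=5063168/820823] → run B
t=25: vr[A=3072/335 B=6661120/820823] → run B
t=26: vr[A=3072/335 B=8259072/820823] → run A
t=27: vr[B=8259072/820823] → run B
t=28: (idle)
t=29: (idle)
t=30: (idle)

running at tick 9 = G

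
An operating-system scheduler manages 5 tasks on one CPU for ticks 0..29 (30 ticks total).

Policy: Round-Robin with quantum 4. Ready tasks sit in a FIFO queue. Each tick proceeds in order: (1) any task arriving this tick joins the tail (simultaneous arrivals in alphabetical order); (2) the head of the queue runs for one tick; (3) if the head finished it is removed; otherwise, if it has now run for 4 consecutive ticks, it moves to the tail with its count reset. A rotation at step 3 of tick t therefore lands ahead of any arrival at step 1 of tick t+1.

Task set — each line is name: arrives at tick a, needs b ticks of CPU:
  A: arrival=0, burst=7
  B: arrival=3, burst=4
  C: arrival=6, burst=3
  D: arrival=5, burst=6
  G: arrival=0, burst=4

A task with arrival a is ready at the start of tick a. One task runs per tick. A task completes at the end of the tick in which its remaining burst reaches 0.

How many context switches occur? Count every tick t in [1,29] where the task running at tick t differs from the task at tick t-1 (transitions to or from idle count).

t=0: queue=[A,G] q_used=0 → run A
t=1: queue=[A,G] q_used=1 → run A
t=2: queue=[A,G] q_used=2 → run A
t=3: queue=[A,G,B] q_used=3 → run A
t=4: queue=[G,B,A] q_used=0 → run G
t=5: queue=[G,B,A,D] q_used=1 → run G
t=6: queue=[G,B,A,D,C] q_used=2 → run G
t=7: queue=[G,B,A,D,C] q_used=3 → run G
t=8: queue=[B,A,D,C] q_used=0 → run B
t=9: queue=[B,A,D,C] q_used=1 → run B
t=10: queue=[B,A,D,C] q_used=2 → run B
t=11: queue=[B,A,D,C] q_used=3 → run B
t=12: queue=[A,D,C] q_used=0 → run A
t=13: queue=[A,D,C] q_used=1 → run A
t=14: queue=[A,D,C] q_used=2 → run A
t=15: queue=[D,C] q_used=0 → run D
t=16: queue=[D,C] q_used=1 → run D
t=17: queue=[D,C] q_used=2 → run D
t=18: queue=[D,C] q_used=3 → run D
t=19: queue=[C,D] q_used=0 → run C
t=20: queue=[C,D] q_used=1 → run C
t=21: queue=[C,D] q_used=2 → run C
t=22: queue=[D] q_used=0 → run D
t=23: queue=[D] q_used=1 → run D
t=24: (idle)
t=25: (idle)
t=26: (idle)
t=27: (idle)
t=28: (idle)
t=29: (idle)

context switches = 7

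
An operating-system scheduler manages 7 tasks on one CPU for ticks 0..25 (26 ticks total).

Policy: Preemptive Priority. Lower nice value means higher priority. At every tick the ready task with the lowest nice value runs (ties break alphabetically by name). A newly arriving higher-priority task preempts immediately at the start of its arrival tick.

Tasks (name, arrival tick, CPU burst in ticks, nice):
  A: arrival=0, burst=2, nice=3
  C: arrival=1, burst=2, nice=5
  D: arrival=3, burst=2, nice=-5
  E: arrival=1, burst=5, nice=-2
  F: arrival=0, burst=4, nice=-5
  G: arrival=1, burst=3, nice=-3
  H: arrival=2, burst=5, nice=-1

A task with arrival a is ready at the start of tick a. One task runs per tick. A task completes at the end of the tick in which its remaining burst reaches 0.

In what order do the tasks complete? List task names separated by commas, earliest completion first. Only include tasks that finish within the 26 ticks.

completion order = D, F, G, E, H, A, C

t=0: ready={A,F} → run F
t=1: ready={A,C,E,F,G} → run F
t=2: ready={A,C,E,F,G,H} → run F
t=3: ready={A,C,D,E,F,G,H} → run D
t=4: ready={A,C,D,E,F,G,H} → run D
t=5: ready={A,C,E,F,G,H} → run F
t=6: ready={A,C,E,G,H} → run G
t=7: ready={A,C,E,G,H} → run G
t=8: ready={A,C,E,G,H} → run G
t=9: ready={A,C,E,H} → run E
t=10: ready={A,C,E,H} → run E
t=11: ready={A,C,E,H} → run E
t=12: ready={A,C,E,H} → run E
t=13: ready={A,C,E,H} → run E
t=14: ready={A,C,H} → run H
t=15: ready={A,C,H} → run H
t=16: ready={A,C,H} → run H
t=17: ready={A,C,H} → run H
t=18: ready={A,C,H} → run H
t=19: ready={A,C} → run A
t=20: ready={A,C} → run A
t=21: ready={C} → run C
t=22: ready={C} → run C
t=23: (idle)
t=24: (idle)
t=25: (idle)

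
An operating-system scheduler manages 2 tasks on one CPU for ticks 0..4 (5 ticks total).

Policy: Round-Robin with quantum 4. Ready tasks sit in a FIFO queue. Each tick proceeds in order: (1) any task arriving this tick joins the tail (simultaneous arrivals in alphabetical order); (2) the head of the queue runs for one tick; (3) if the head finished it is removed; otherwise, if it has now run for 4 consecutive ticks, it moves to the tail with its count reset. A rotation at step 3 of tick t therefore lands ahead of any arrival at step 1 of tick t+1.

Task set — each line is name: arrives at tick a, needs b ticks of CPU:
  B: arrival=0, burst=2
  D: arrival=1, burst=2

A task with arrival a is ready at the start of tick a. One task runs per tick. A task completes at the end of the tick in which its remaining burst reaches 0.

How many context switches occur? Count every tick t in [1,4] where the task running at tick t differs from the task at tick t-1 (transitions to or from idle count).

context switches = 2

t=0: queue=[B] q_used=0 → run B
t=1: queue=[B,D] q_used=1 → run B
t=2: queue=[D] q_used=0 → run D
t=3: queue=[D] q_used=1 → run D
t=4: (idle)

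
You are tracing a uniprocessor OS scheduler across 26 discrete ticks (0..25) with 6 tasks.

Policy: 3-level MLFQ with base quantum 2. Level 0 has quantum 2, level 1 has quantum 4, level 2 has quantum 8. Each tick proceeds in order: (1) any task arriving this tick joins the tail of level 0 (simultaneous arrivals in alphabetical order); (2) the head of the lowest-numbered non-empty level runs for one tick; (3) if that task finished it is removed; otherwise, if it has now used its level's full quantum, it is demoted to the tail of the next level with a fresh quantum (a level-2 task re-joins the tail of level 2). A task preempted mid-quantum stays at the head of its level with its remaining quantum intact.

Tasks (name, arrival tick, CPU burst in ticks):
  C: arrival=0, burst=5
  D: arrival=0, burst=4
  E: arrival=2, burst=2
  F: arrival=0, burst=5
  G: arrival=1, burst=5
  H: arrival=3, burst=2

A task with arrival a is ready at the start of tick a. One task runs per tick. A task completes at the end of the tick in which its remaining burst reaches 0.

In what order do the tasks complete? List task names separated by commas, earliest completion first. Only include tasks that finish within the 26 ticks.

completion order = E, H, C, D, F, G

t=0: L0/L1/L2 = CDF/-/- → run C
t=1: L0/L1/L2 = CDFG/-/- → run C
t=2: L0/L1/L2 = DFGE/C/- → run D
t=3: L0/L1/L2 = DFGEH/C/- → run D
t=4: L0/L1/L2 = FGEH/CD/- → run F
t=5: L0/L1/L2 = FGEH/CD/- → run F
t=6: L0/L1/L2 = GEH/CDF/- → run G
t=7: L0/L1/L2 = GEH/CDF/- → run G
t=8: L0/L1/L2 = EH/CDFG/- → run E
t=9: L0/L1/L2 = EH/CDFG/- → run E
t=10: L0/L1/L2 = H/CDFG/- → run H
t=11: L0/L1/L2 = H/CDFG/- → run H
t=12: L0/L1/L2 = -/CDFG/- → run C
t=13: L0/L1/L2 = -/CDFG/- → run C
t=14: L0/L1/L2 = -/CDFG/- → run C
t=15: L0/L1/L2 = -/DFG/- → run D
t=16: L0/L1/L2 = -/DFG/- → run D
t=17: L0/L1/L2 = -/FG/- → run F
t=18: L0/L1/L2 = -/FG/- → run F
t=19: L0/L1/L2 = -/FG/- → run F
t=20: L0/L1/L2 = -/G/- → run G
t=21: L0/L1/L2 = -/G/- → run G
t=22: L0/L1/L2 = -/G/- → run G
t=23: (idle)
t=24: (idle)
t=25: (idle)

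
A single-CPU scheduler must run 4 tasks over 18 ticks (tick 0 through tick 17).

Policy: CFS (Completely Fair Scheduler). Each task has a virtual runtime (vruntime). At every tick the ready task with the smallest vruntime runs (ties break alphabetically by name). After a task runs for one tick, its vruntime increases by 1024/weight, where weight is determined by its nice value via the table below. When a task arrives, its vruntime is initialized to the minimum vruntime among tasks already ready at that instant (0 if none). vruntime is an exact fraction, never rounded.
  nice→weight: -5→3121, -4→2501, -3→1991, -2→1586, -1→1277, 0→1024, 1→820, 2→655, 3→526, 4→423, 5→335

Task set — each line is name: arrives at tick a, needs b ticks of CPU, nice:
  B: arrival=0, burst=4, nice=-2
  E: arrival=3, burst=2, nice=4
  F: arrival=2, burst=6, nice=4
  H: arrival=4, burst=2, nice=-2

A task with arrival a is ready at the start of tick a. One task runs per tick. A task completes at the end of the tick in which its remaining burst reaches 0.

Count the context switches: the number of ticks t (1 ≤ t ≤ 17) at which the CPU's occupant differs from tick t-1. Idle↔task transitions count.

t=0: vr[B=0] → run B
t=1: vr[B=512/793] → run B
t=2: vr[B=1024/793 F=1024/793] → run B
t=3: vr[B=1536/793 E=1024/793 F=1024/793] → run E
t=4: vr[B=1536/793 E=1245184/335439 F=1024/793 H=1024/793] → run F
t=5: vr[B=1536/793 E=1245184/335439 F=1245184/335439 H=1024/793] → run H
t=6: vr[B=1536/793 E=1245184/335439 F=1245184/335439 H=1536/793] → run B
t=7: vr[E=1245184/335439 F=1245184/335439 H=1536/793] → run H
t=8: vr[E=1245184/335439 F=1245184/335439] → run E
t=9: vr[F=1245184/335439] → run F
t=10: vr[F=2057216/335439] → run F
t=11: vr[F=956416/111813] → run F
t=12: vr[F=3681280/335439] → run F
t=13: vr[F=4493312/335439] → run F
t=14: (idle)
t=15: (idle)
t=16: (idle)
t=17: (idle)

context switches = 8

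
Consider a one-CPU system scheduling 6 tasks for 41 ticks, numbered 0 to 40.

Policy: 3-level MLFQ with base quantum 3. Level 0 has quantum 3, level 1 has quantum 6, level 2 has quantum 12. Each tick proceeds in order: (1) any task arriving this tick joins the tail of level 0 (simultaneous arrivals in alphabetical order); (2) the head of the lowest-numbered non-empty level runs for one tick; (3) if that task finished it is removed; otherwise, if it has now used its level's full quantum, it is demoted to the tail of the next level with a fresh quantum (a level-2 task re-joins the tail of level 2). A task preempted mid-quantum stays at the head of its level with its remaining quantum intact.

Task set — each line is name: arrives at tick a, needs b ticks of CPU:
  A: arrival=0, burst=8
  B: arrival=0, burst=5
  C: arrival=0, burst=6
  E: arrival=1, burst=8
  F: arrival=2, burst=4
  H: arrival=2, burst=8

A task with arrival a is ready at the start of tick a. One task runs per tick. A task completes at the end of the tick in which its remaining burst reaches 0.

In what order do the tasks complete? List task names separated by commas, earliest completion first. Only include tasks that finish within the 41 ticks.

completion order = A, B, C, E, F, H

t=0: L0/L1/L2 = ABC/-/- → run A
t=1: L0/L1/L2 = ABCE/-/- → run A
t=2: L0/L1/L2 = ABCEFH/-/- → run A
t=3: L0/L1/L2 = BCEFH/A/- → run B
t=4: L0/L1/L2 = BCEFH/A/- → run B
t=5: L0/L1/L2 = BCEFH/A/- → run B
t=6: L0/L1/L2 = CEFH/AB/- → run C
t=7: L0/L1/L2 = CEFH/AB/- → run C
t=8: L0/L1/L2 = CEFH/AB/- → run C
t=9: L0/L1/L2 = EFH/ABC/- → run E
t=10: L0/L1/L2 = EFH/ABC/- → run E
t=11: L0/L1/L2 = EFH/ABC/- → run E
t=12: L0/L1/L2 = FH/ABCE/- → run F
t=13: L0/L1/L2 = FH/ABCE/- → run F
t=14: L0/L1/L2 = FH/ABCE/- → run F
t=15: L0/L1/L2 = H/ABCEF/- → run H
t=16: L0/L1/L2 = H/ABCEF/- → run H
t=17: L0/L1/L2 = H/ABCEF/- → run H
t=18: L0/L1/L2 = -/ABCEFH/- → run A
t=19: L0/L1/L2 = -/ABCEFH/- → run A
t=20: L0/L1/L2 = -/ABCEFH/- → run A
t=21: L0/L1/L2 = -/ABCEFH/- → run A
t=22: L0/L1/L2 = -/ABCEFH/- → run A
t=23: L0/L1/L2 = -/BCEFH/- → run B
t=24: L0/L1/L2 = -/BCEFH/- → run B
t=25: L0/L1/L2 = -/CEFH/- → run C
t=26: L0/L1/L2 = -/CEFH/- → run C
t=27: L0/L1/L2 = -/CEFH/- → run C
t=28: L0/L1/L2 = -/EFH/- → run E
t=29: L0/L1/L2 = -/EFH/- → run E
t=30: L0/L1/L2 = -/EFH/- → run E
t=31: L0/L1/L2 = -/EFH/- → run E
t=32: L0/L1/L2 = -/EFH/- → run E
t=33: L0/L1/L2 = -/FH/- → run F
t=34: L0/L1/L2 = -/H/- → run H
t=35: L0/L1/L2 = -/H/- → run H
t=36: L0/L1/L2 = -/H/- → run H
t=37: L0/L1/L2 = -/H/- → run H
t=38: L0/L1/L2 = -/H/- → run H
t=39: (idle)
t=40: (idle)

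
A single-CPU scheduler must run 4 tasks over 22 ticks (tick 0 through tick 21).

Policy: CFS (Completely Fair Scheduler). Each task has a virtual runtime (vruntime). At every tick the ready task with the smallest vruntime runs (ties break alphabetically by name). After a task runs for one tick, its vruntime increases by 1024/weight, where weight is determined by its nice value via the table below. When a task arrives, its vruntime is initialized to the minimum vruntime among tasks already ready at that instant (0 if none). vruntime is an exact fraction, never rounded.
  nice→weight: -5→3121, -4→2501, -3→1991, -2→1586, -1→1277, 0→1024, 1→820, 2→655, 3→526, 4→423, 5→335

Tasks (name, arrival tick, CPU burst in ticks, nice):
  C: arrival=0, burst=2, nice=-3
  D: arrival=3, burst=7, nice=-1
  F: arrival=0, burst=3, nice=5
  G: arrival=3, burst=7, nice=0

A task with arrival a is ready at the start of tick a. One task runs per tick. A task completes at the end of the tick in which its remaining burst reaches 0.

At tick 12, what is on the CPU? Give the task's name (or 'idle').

t=0: vr[C=0 F=0] → run C
t=1: vr[C=1024/1991 F=0] → run F
t=2: vr[C=1024/1991 F=1024/335] → run C
t=3: vr[D=1024/335 F=1024/335 G=1024/335] → run D
t=4: vr[D=1650688/427795 F=1024/335 G=1024/335] → run F
t=5: vr[D=1650688/427795 F=2048/335 G=1024/335] → run G
t=6: vr[D=1650688/427795 F=2048/335 G=1359/335] → run D
t=7: vr[D=1993728/427795 F=2048/335 G=1359/335] → run G
t=8: vr[D=1993728/427795 F=2048/335 G=1694/335] → run D
t=9: vr[D=2336768/427795 F=2048/335 G=1694/335] → run G
t=10: vr[D=2336768/427795 F=2048/335 G=2029/335] → run D
t=11: vr[D=2679808/427795 F=2048/335 G=2029/335] → run G
t=12: vr[D=2679808/427795 F=2048/335 G=2364/335] → run F
t=13: vr[D=2679808/427795 G=2364/335] → run D
t=14: vr[D=3022848/427795 G=2364/335] → run G
t=15: vr[D=3022848/427795 G=2699/335] → run D
t=16: vr[D=3365888/427795 G=2699/335] → run D
t=17: vr[G=2699/335] → run G
t=18: vr[G=3034/335] → run G
t=19: (idle)
t=20: (idle)
t=21: (idle)

running at tick 12 = F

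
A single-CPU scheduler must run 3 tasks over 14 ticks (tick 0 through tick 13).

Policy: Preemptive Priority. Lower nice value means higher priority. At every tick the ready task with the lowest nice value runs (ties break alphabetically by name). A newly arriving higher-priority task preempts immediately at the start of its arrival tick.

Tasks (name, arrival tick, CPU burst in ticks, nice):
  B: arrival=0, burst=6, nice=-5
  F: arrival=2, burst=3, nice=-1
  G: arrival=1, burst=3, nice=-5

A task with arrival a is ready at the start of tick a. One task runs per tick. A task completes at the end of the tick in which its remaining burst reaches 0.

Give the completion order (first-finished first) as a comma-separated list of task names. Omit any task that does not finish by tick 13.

completion order = B, G, F

t=0: ready={B} → run B
t=1: ready={B,G} → run B
t=2: ready={B,F,G} → run B
t=3: ready={B,F,G} → run B
t=4: ready={B,F,G} → run B
t=5: ready={B,F,G} → run B
t=6: ready={F,G} → run G
t=7: ready={F,G} → run G
t=8: ready={F,G} → run G
t=9: ready={F} → run F
t=10: ready={F} → run F
t=11: ready={F} → run F
t=12: (idle)
t=13: (idle)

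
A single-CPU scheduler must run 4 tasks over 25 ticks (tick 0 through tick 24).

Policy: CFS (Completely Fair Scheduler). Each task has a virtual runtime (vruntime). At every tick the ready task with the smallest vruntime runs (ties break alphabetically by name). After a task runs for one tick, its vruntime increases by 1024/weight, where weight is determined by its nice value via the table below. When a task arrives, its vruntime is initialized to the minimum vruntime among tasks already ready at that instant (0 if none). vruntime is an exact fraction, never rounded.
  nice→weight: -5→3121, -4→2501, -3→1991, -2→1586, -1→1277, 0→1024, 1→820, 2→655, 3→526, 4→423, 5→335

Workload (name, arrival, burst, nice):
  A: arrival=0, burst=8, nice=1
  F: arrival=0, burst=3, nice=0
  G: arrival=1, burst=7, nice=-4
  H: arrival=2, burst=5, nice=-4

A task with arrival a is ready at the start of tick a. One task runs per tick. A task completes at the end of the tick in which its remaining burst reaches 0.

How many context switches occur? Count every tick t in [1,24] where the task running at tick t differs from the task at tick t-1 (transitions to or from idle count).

t=0: vr[A=0 F=0] → run A
t=1: vr[A=256/205 F=0 G=0] → run F
t=2: vr[A=256/205 F=1 G=0 H=0] → run G
t=3: vr[A=256/205 F=1 G=1024/2501 H=0] → run H
t=4: vr[A=256/205 F=1 G=1024/2501 H=1024/2501] → run G
t=5: vr[A=256/205 F=1 G=2048/2501 H=1024/2501] → run H
t=6: vr[A=256/205 F=1 G=2048/2501 H=2048/2501] → run G
t=7: vr[A=256/205 F=1 G=3072/2501 H=2048/2501] → run H
t=8: vr[A=256/205 F=1 G=3072/2501 H=3072/2501] → run F
t=9: vr[A=256/205 F=2 G=3072/2501 H=3072/2501] → run G
t=10: vr[A=256/205 F=2 G=4096/2501 H=3072/2501] → run H
t=11: vr[A=256/205 F=2 G=4096/2501 H=4096/2501] → run A
t=12: vr[A=512/205 F=2 G=4096/2501 H=4096/2501] → run G
t=13: vr[A=512/205 F=2 G=5120/2501 H=4096/2501] → run H
t=14: vr[A=512/205 F=2 G=5120/2501] → run F
t=15: vr[A=512/205 G=5120/2501] → run G
t=16: vr[A=512/205 G=6144/2501] → run G
t=17: vr[A=512/205] → run A
t=18: vr[A=768/205] → run A
t=19: vr[A=1024/205] → run A
t=20: vr[A=256/41] → run A
t=21: vr[A=1536/205] → run A
t=22: vr[A=1792/205] → run A
t=23: (idle)
t=24: (idle)

context switches = 17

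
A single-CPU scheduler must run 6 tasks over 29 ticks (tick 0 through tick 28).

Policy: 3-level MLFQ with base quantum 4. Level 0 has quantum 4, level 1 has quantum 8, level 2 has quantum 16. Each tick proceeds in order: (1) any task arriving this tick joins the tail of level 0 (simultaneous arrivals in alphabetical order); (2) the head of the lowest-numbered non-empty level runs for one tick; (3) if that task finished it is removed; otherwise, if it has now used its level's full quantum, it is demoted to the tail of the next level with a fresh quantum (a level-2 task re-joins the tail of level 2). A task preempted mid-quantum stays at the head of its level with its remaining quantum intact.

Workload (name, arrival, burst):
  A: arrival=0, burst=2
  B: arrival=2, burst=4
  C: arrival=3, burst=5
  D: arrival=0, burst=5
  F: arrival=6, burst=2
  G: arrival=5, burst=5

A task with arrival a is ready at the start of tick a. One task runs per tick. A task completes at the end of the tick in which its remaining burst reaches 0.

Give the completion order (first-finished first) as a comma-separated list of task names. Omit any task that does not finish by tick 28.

t=0: L0/L1/L2 = AD/-/- → run A
t=1: L0/L1/L2 = AD/-/- → run A
t=2: L0/L1/L2 = DB/-/- → run D
t=3: L0/L1/L2 = DBC/-/- → run D
t=4: L0/L1/L2 = DBC/-/- → run D
t=5: L0/L1/L2 = DBCG/-/- → run D
t=6: L0/L1/L2 = BCGF/D/- → run B
t=7: L0/L1/L2 = BCGF/D/- → run B
t=8: L0/L1/L2 = BCGF/D/- → run B
t=9: L0/L1/L2 = BCGF/D/- → run B
t=10: L0/L1/L2 = CGF/D/- → run C
t=11: L0/L1/L2 = CGF/D/- → run C
t=12: L0/L1/L2 = CGF/D/- → run C
t=13: L0/L1/L2 = CGF/D/- → run C
t=14: L0/L1/L2 = GF/DC/- → run G
t=15: L0/L1/L2 = GF/DC/- → run G
t=16: L0/L1/L2 = GF/DC/- → run G
t=17: L0/L1/L2 = GF/DC/- → run G
t=18: L0/L1/L2 = F/DCG/- → run F
t=19: L0/L1/L2 = F/DCG/- → run F
t=20: L0/L1/L2 = -/DCG/- → run D
t=21: L0/L1/L2 = -/CG/- → run C
t=22: L0/L1/L2 = -/G/- → run G
t=23: (idle)
t=24: (idle)
t=25: (idle)
t=26: (idle)
t=27: (idle)
t=28: (idle)

completion order = A, B, F, D, C, G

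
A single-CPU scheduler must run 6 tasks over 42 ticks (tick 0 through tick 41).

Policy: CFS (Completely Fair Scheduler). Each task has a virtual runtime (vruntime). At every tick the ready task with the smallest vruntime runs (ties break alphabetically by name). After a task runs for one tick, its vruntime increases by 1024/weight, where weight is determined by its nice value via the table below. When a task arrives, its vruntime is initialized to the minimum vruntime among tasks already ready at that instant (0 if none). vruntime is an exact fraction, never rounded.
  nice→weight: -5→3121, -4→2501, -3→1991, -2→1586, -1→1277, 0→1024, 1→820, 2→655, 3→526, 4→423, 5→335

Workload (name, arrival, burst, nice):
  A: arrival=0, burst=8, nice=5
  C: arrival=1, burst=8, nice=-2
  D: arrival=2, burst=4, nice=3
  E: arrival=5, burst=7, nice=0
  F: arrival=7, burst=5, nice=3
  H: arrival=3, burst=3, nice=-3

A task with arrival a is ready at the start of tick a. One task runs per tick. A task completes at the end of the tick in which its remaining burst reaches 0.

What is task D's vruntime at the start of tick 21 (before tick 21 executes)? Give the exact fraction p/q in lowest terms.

t=0: vr[A=0] → run A
t=1: vr[A=1024/335 C=1024/335] → run A
t=2: vr[A=2048/335 C=1024/335 D=1024/335] → run C
t=3: vr[A=2048/335 C=983552/265655 D=1024/335 H=1024/335] → run D
t=4: vr[A=2048/335 C=983552/265655 D=440832/88105 H=1024/335] → run H
t=5: vr[A=2048/335 C=983552/265655 D=440832/88105 E=2381824/666985 H=2381824/666985] → run E
t=6: vr[A=2048/335 C=983552/265655 D=440832/88105 E=3048809/666985 H=2381824/666985] → run H
t=7: vr[A=2048/335 C=983552/265655 D=440832/88105 E=3048809/666985 F=983552/265655 H=2724864/666985] → run C
t=8: vr[A=2048/335 C=1155072/265655 D=440832/88105 E=3048809/666985 F=983552/265655 H=2724864/666985] → run F
t=9: vr[A=2048/335 C=1155072/265655 D=440832/88105 E=3048809/666985 F=394689536/69867265 H=2724864/666985] → run H
t=10: vr[A=2048/335 C=1155072/265655 D=440832/88105 E=3048809/666985 F=394689536/69867265] → run C
t=11: vr[A=2048/335 C=1326592/265655 D=440832/88105 E=3048809/666985 F=394689536/69867265] → run E
t=12: vr[A=2048/335 C=1326592/265655 D=440832/88105 E=3715794/666985 F=394689536/69867265] → run C
t=13: vr[A=2048/335 C=1498112/265655 D=440832/88105 E=3715794/666985 F=394689536/69867265] → run D
t=14: vr[A=2048/335 C=1498112/265655 D=612352/88105 E=3715794/666985 F=394689536/69867265] → run E
t=15: vr[A=2048/335 C=1498112/265655 D=612352/88105 E=4382779/666985 F=394689536/69867265] → run C
t=16: vr[A=2048/335 C=1669632/265655 D=612352/88105 E=4382779/666985 F=394689536/69867265] → run F
t=17: vr[A=2048/335 C=1669632/265655 D=612352/88105 E=4382779/666985 F=530704896/69867265] → run A
t=18: vr[A=3072/335 C=1669632/265655 D=612352/88105 E=4382779/666985 F=530704896/69867265] → run C
t=19: vr[A=3072/335 C=1841152/265655 D=612352/88105 E=4382779/666985 F=530704896/69867265] → run E
t=20: vr[A=3072/335 C=1841152/265655 D=612352/88105 E=5049764/666985 F=530704896/69867265] → run C
t=21: vr[A=3072/335 C=2012672/265655 D=612352/88105 E=5049764/666985 F=530704896/69867265] → run D
t=22: vr[A=3072/335 C=2012672/265655 D=783872/88105 E=5049764/666985 F=530704896/69867265] → run E
t=23: vr[A=3072/335 C=2012672/265655 D=783872/88105 E=5716749/666985 F=530704896/69867265] → run C
t=24: vr[A=3072/335 D=783872/88105 E=5716749/666985 F=530704896/69867265] → run F
t=25: vr[A=3072/335 D=783872/88105 E=5716749/666985 F=666720256/69867265] → run E
t=26: vr[A=3072/335 D=783872/88105 E=6383734/666985 F=666720256/69867265] → run D
t=27: vr[A=3072/335 E=6383734/666985 F=666720256/69867265] → run A
t=28: vr[A=4096/335 E=6383734/666985 F=666720256/69867265] → run F
t=29: vr[A=4096/335 E=6383734/666985 F=802735616/69867265] → run E
t=30: vr[A=4096/335 F=802735616/69867265] → run F
t=31: vr[A=4096/335] → run A
t=32: vr[A=1024/67] → run A
t=33: vr[A=6144/335] → run A
t=34: vr[A=7168/335] → run A
t=35: (idle)
t=36: (idle)
t=37: (idle)
t=38: (idle)
t=39: (idle)
t=40: (idle)
t=41: (idle)

vruntime(D, start of tick 21) = 612352/88105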